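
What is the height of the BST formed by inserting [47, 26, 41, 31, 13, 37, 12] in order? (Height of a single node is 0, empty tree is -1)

Insertion order: [47, 26, 41, 31, 13, 37, 12]
Tree (level-order array): [47, 26, None, 13, 41, 12, None, 31, None, None, None, None, 37]
Compute height bottom-up (empty subtree = -1):
  height(12) = 1 + max(-1, -1) = 0
  height(13) = 1 + max(0, -1) = 1
  height(37) = 1 + max(-1, -1) = 0
  height(31) = 1 + max(-1, 0) = 1
  height(41) = 1 + max(1, -1) = 2
  height(26) = 1 + max(1, 2) = 3
  height(47) = 1 + max(3, -1) = 4
Height = 4


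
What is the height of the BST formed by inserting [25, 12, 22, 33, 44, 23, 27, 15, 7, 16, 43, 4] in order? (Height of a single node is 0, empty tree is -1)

Insertion order: [25, 12, 22, 33, 44, 23, 27, 15, 7, 16, 43, 4]
Tree (level-order array): [25, 12, 33, 7, 22, 27, 44, 4, None, 15, 23, None, None, 43, None, None, None, None, 16]
Compute height bottom-up (empty subtree = -1):
  height(4) = 1 + max(-1, -1) = 0
  height(7) = 1 + max(0, -1) = 1
  height(16) = 1 + max(-1, -1) = 0
  height(15) = 1 + max(-1, 0) = 1
  height(23) = 1 + max(-1, -1) = 0
  height(22) = 1 + max(1, 0) = 2
  height(12) = 1 + max(1, 2) = 3
  height(27) = 1 + max(-1, -1) = 0
  height(43) = 1 + max(-1, -1) = 0
  height(44) = 1 + max(0, -1) = 1
  height(33) = 1 + max(0, 1) = 2
  height(25) = 1 + max(3, 2) = 4
Height = 4


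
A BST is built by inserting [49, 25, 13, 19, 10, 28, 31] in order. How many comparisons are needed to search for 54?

Search path for 54: 49
Found: False
Comparisons: 1


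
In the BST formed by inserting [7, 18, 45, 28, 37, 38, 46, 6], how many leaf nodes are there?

Tree built from: [7, 18, 45, 28, 37, 38, 46, 6]
Tree (level-order array): [7, 6, 18, None, None, None, 45, 28, 46, None, 37, None, None, None, 38]
Rule: A leaf has 0 children.
Per-node child counts:
  node 7: 2 child(ren)
  node 6: 0 child(ren)
  node 18: 1 child(ren)
  node 45: 2 child(ren)
  node 28: 1 child(ren)
  node 37: 1 child(ren)
  node 38: 0 child(ren)
  node 46: 0 child(ren)
Matching nodes: [6, 38, 46]
Count of leaf nodes: 3


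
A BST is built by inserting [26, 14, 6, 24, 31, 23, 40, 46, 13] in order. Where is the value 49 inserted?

Starting tree (level order): [26, 14, 31, 6, 24, None, 40, None, 13, 23, None, None, 46]
Insertion path: 26 -> 31 -> 40 -> 46
Result: insert 49 as right child of 46
Final tree (level order): [26, 14, 31, 6, 24, None, 40, None, 13, 23, None, None, 46, None, None, None, None, None, 49]


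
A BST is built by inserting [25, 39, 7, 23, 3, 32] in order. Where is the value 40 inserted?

Starting tree (level order): [25, 7, 39, 3, 23, 32]
Insertion path: 25 -> 39
Result: insert 40 as right child of 39
Final tree (level order): [25, 7, 39, 3, 23, 32, 40]


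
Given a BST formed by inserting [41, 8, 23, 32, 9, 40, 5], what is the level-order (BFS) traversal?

Tree insertion order: [41, 8, 23, 32, 9, 40, 5]
Tree (level-order array): [41, 8, None, 5, 23, None, None, 9, 32, None, None, None, 40]
BFS from the root, enqueuing left then right child of each popped node:
  queue [41] -> pop 41, enqueue [8], visited so far: [41]
  queue [8] -> pop 8, enqueue [5, 23], visited so far: [41, 8]
  queue [5, 23] -> pop 5, enqueue [none], visited so far: [41, 8, 5]
  queue [23] -> pop 23, enqueue [9, 32], visited so far: [41, 8, 5, 23]
  queue [9, 32] -> pop 9, enqueue [none], visited so far: [41, 8, 5, 23, 9]
  queue [32] -> pop 32, enqueue [40], visited so far: [41, 8, 5, 23, 9, 32]
  queue [40] -> pop 40, enqueue [none], visited so far: [41, 8, 5, 23, 9, 32, 40]
Result: [41, 8, 5, 23, 9, 32, 40]


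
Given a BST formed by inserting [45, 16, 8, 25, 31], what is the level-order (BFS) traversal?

Tree insertion order: [45, 16, 8, 25, 31]
Tree (level-order array): [45, 16, None, 8, 25, None, None, None, 31]
BFS from the root, enqueuing left then right child of each popped node:
  queue [45] -> pop 45, enqueue [16], visited so far: [45]
  queue [16] -> pop 16, enqueue [8, 25], visited so far: [45, 16]
  queue [8, 25] -> pop 8, enqueue [none], visited so far: [45, 16, 8]
  queue [25] -> pop 25, enqueue [31], visited so far: [45, 16, 8, 25]
  queue [31] -> pop 31, enqueue [none], visited so far: [45, 16, 8, 25, 31]
Result: [45, 16, 8, 25, 31]


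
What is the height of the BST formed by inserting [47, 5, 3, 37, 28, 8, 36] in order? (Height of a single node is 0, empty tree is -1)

Insertion order: [47, 5, 3, 37, 28, 8, 36]
Tree (level-order array): [47, 5, None, 3, 37, None, None, 28, None, 8, 36]
Compute height bottom-up (empty subtree = -1):
  height(3) = 1 + max(-1, -1) = 0
  height(8) = 1 + max(-1, -1) = 0
  height(36) = 1 + max(-1, -1) = 0
  height(28) = 1 + max(0, 0) = 1
  height(37) = 1 + max(1, -1) = 2
  height(5) = 1 + max(0, 2) = 3
  height(47) = 1 + max(3, -1) = 4
Height = 4


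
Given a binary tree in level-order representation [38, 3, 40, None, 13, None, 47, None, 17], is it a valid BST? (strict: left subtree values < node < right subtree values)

Level-order array: [38, 3, 40, None, 13, None, 47, None, 17]
Validate using subtree bounds (lo, hi): at each node, require lo < value < hi,
then recurse left with hi=value and right with lo=value.
Preorder trace (stopping at first violation):
  at node 38 with bounds (-inf, +inf): OK
  at node 3 with bounds (-inf, 38): OK
  at node 13 with bounds (3, 38): OK
  at node 17 with bounds (13, 38): OK
  at node 40 with bounds (38, +inf): OK
  at node 47 with bounds (40, +inf): OK
No violation found at any node.
Result: Valid BST


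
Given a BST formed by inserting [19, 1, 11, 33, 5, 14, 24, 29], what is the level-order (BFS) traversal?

Tree insertion order: [19, 1, 11, 33, 5, 14, 24, 29]
Tree (level-order array): [19, 1, 33, None, 11, 24, None, 5, 14, None, 29]
BFS from the root, enqueuing left then right child of each popped node:
  queue [19] -> pop 19, enqueue [1, 33], visited so far: [19]
  queue [1, 33] -> pop 1, enqueue [11], visited so far: [19, 1]
  queue [33, 11] -> pop 33, enqueue [24], visited so far: [19, 1, 33]
  queue [11, 24] -> pop 11, enqueue [5, 14], visited so far: [19, 1, 33, 11]
  queue [24, 5, 14] -> pop 24, enqueue [29], visited so far: [19, 1, 33, 11, 24]
  queue [5, 14, 29] -> pop 5, enqueue [none], visited so far: [19, 1, 33, 11, 24, 5]
  queue [14, 29] -> pop 14, enqueue [none], visited so far: [19, 1, 33, 11, 24, 5, 14]
  queue [29] -> pop 29, enqueue [none], visited so far: [19, 1, 33, 11, 24, 5, 14, 29]
Result: [19, 1, 33, 11, 24, 5, 14, 29]


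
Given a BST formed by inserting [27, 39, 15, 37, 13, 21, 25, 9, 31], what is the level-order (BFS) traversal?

Tree insertion order: [27, 39, 15, 37, 13, 21, 25, 9, 31]
Tree (level-order array): [27, 15, 39, 13, 21, 37, None, 9, None, None, 25, 31]
BFS from the root, enqueuing left then right child of each popped node:
  queue [27] -> pop 27, enqueue [15, 39], visited so far: [27]
  queue [15, 39] -> pop 15, enqueue [13, 21], visited so far: [27, 15]
  queue [39, 13, 21] -> pop 39, enqueue [37], visited so far: [27, 15, 39]
  queue [13, 21, 37] -> pop 13, enqueue [9], visited so far: [27, 15, 39, 13]
  queue [21, 37, 9] -> pop 21, enqueue [25], visited so far: [27, 15, 39, 13, 21]
  queue [37, 9, 25] -> pop 37, enqueue [31], visited so far: [27, 15, 39, 13, 21, 37]
  queue [9, 25, 31] -> pop 9, enqueue [none], visited so far: [27, 15, 39, 13, 21, 37, 9]
  queue [25, 31] -> pop 25, enqueue [none], visited so far: [27, 15, 39, 13, 21, 37, 9, 25]
  queue [31] -> pop 31, enqueue [none], visited so far: [27, 15, 39, 13, 21, 37, 9, 25, 31]
Result: [27, 15, 39, 13, 21, 37, 9, 25, 31]


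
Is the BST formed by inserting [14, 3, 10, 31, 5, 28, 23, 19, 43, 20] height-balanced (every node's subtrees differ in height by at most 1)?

Tree (level-order array): [14, 3, 31, None, 10, 28, 43, 5, None, 23, None, None, None, None, None, 19, None, None, 20]
Definition: a tree is height-balanced if, at every node, |h(left) - h(right)| <= 1 (empty subtree has height -1).
Bottom-up per-node check:
  node 5: h_left=-1, h_right=-1, diff=0 [OK], height=0
  node 10: h_left=0, h_right=-1, diff=1 [OK], height=1
  node 3: h_left=-1, h_right=1, diff=2 [FAIL (|-1-1|=2 > 1)], height=2
  node 20: h_left=-1, h_right=-1, diff=0 [OK], height=0
  node 19: h_left=-1, h_right=0, diff=1 [OK], height=1
  node 23: h_left=1, h_right=-1, diff=2 [FAIL (|1--1|=2 > 1)], height=2
  node 28: h_left=2, h_right=-1, diff=3 [FAIL (|2--1|=3 > 1)], height=3
  node 43: h_left=-1, h_right=-1, diff=0 [OK], height=0
  node 31: h_left=3, h_right=0, diff=3 [FAIL (|3-0|=3 > 1)], height=4
  node 14: h_left=2, h_right=4, diff=2 [FAIL (|2-4|=2 > 1)], height=5
Node 3 violates the condition: |-1 - 1| = 2 > 1.
Result: Not balanced


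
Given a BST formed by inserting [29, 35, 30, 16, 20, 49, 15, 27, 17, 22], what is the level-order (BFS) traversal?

Tree insertion order: [29, 35, 30, 16, 20, 49, 15, 27, 17, 22]
Tree (level-order array): [29, 16, 35, 15, 20, 30, 49, None, None, 17, 27, None, None, None, None, None, None, 22]
BFS from the root, enqueuing left then right child of each popped node:
  queue [29] -> pop 29, enqueue [16, 35], visited so far: [29]
  queue [16, 35] -> pop 16, enqueue [15, 20], visited so far: [29, 16]
  queue [35, 15, 20] -> pop 35, enqueue [30, 49], visited so far: [29, 16, 35]
  queue [15, 20, 30, 49] -> pop 15, enqueue [none], visited so far: [29, 16, 35, 15]
  queue [20, 30, 49] -> pop 20, enqueue [17, 27], visited so far: [29, 16, 35, 15, 20]
  queue [30, 49, 17, 27] -> pop 30, enqueue [none], visited so far: [29, 16, 35, 15, 20, 30]
  queue [49, 17, 27] -> pop 49, enqueue [none], visited so far: [29, 16, 35, 15, 20, 30, 49]
  queue [17, 27] -> pop 17, enqueue [none], visited so far: [29, 16, 35, 15, 20, 30, 49, 17]
  queue [27] -> pop 27, enqueue [22], visited so far: [29, 16, 35, 15, 20, 30, 49, 17, 27]
  queue [22] -> pop 22, enqueue [none], visited so far: [29, 16, 35, 15, 20, 30, 49, 17, 27, 22]
Result: [29, 16, 35, 15, 20, 30, 49, 17, 27, 22]


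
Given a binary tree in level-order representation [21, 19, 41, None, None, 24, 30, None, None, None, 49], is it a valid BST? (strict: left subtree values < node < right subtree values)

Level-order array: [21, 19, 41, None, None, 24, 30, None, None, None, 49]
Validate using subtree bounds (lo, hi): at each node, require lo < value < hi,
then recurse left with hi=value and right with lo=value.
Preorder trace (stopping at first violation):
  at node 21 with bounds (-inf, +inf): OK
  at node 19 with bounds (-inf, 21): OK
  at node 41 with bounds (21, +inf): OK
  at node 24 with bounds (21, 41): OK
  at node 30 with bounds (41, +inf): VIOLATION
Node 30 violates its bound: not (41 < 30 < +inf).
Result: Not a valid BST


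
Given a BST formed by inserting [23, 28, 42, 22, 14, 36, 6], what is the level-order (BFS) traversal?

Tree insertion order: [23, 28, 42, 22, 14, 36, 6]
Tree (level-order array): [23, 22, 28, 14, None, None, 42, 6, None, 36]
BFS from the root, enqueuing left then right child of each popped node:
  queue [23] -> pop 23, enqueue [22, 28], visited so far: [23]
  queue [22, 28] -> pop 22, enqueue [14], visited so far: [23, 22]
  queue [28, 14] -> pop 28, enqueue [42], visited so far: [23, 22, 28]
  queue [14, 42] -> pop 14, enqueue [6], visited so far: [23, 22, 28, 14]
  queue [42, 6] -> pop 42, enqueue [36], visited so far: [23, 22, 28, 14, 42]
  queue [6, 36] -> pop 6, enqueue [none], visited so far: [23, 22, 28, 14, 42, 6]
  queue [36] -> pop 36, enqueue [none], visited so far: [23, 22, 28, 14, 42, 6, 36]
Result: [23, 22, 28, 14, 42, 6, 36]


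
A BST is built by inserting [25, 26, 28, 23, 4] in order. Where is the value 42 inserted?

Starting tree (level order): [25, 23, 26, 4, None, None, 28]
Insertion path: 25 -> 26 -> 28
Result: insert 42 as right child of 28
Final tree (level order): [25, 23, 26, 4, None, None, 28, None, None, None, 42]


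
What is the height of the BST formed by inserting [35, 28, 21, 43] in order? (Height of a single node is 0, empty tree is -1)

Insertion order: [35, 28, 21, 43]
Tree (level-order array): [35, 28, 43, 21]
Compute height bottom-up (empty subtree = -1):
  height(21) = 1 + max(-1, -1) = 0
  height(28) = 1 + max(0, -1) = 1
  height(43) = 1 + max(-1, -1) = 0
  height(35) = 1 + max(1, 0) = 2
Height = 2


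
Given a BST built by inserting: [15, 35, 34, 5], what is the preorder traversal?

Tree insertion order: [15, 35, 34, 5]
Tree (level-order array): [15, 5, 35, None, None, 34]
Preorder traversal: [15, 5, 35, 34]


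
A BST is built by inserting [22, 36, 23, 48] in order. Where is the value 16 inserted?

Starting tree (level order): [22, None, 36, 23, 48]
Insertion path: 22
Result: insert 16 as left child of 22
Final tree (level order): [22, 16, 36, None, None, 23, 48]


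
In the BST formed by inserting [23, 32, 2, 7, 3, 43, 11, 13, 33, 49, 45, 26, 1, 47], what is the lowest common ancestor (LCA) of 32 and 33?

Tree insertion order: [23, 32, 2, 7, 3, 43, 11, 13, 33, 49, 45, 26, 1, 47]
Tree (level-order array): [23, 2, 32, 1, 7, 26, 43, None, None, 3, 11, None, None, 33, 49, None, None, None, 13, None, None, 45, None, None, None, None, 47]
In a BST, the LCA of p=32, q=33 is the first node v on the
root-to-leaf path with p <= v <= q (go left if both < v, right if both > v).
Walk from root:
  at 23: both 32 and 33 > 23, go right
  at 32: 32 <= 32 <= 33, this is the LCA
LCA = 32


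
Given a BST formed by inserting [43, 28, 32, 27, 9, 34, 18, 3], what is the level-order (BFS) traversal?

Tree insertion order: [43, 28, 32, 27, 9, 34, 18, 3]
Tree (level-order array): [43, 28, None, 27, 32, 9, None, None, 34, 3, 18]
BFS from the root, enqueuing left then right child of each popped node:
  queue [43] -> pop 43, enqueue [28], visited so far: [43]
  queue [28] -> pop 28, enqueue [27, 32], visited so far: [43, 28]
  queue [27, 32] -> pop 27, enqueue [9], visited so far: [43, 28, 27]
  queue [32, 9] -> pop 32, enqueue [34], visited so far: [43, 28, 27, 32]
  queue [9, 34] -> pop 9, enqueue [3, 18], visited so far: [43, 28, 27, 32, 9]
  queue [34, 3, 18] -> pop 34, enqueue [none], visited so far: [43, 28, 27, 32, 9, 34]
  queue [3, 18] -> pop 3, enqueue [none], visited so far: [43, 28, 27, 32, 9, 34, 3]
  queue [18] -> pop 18, enqueue [none], visited so far: [43, 28, 27, 32, 9, 34, 3, 18]
Result: [43, 28, 27, 32, 9, 34, 3, 18]


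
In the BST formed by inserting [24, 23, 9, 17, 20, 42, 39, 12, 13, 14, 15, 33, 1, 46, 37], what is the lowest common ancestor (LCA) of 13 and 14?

Tree insertion order: [24, 23, 9, 17, 20, 42, 39, 12, 13, 14, 15, 33, 1, 46, 37]
Tree (level-order array): [24, 23, 42, 9, None, 39, 46, 1, 17, 33, None, None, None, None, None, 12, 20, None, 37, None, 13, None, None, None, None, None, 14, None, 15]
In a BST, the LCA of p=13, q=14 is the first node v on the
root-to-leaf path with p <= v <= q (go left if both < v, right if both > v).
Walk from root:
  at 24: both 13 and 14 < 24, go left
  at 23: both 13 and 14 < 23, go left
  at 9: both 13 and 14 > 9, go right
  at 17: both 13 and 14 < 17, go left
  at 12: both 13 and 14 > 12, go right
  at 13: 13 <= 13 <= 14, this is the LCA
LCA = 13


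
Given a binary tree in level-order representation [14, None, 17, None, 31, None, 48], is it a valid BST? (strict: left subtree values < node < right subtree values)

Level-order array: [14, None, 17, None, 31, None, 48]
Validate using subtree bounds (lo, hi): at each node, require lo < value < hi,
then recurse left with hi=value and right with lo=value.
Preorder trace (stopping at first violation):
  at node 14 with bounds (-inf, +inf): OK
  at node 17 with bounds (14, +inf): OK
  at node 31 with bounds (17, +inf): OK
  at node 48 with bounds (31, +inf): OK
No violation found at any node.
Result: Valid BST


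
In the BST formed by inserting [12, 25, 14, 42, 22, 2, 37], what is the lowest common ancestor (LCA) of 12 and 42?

Tree insertion order: [12, 25, 14, 42, 22, 2, 37]
Tree (level-order array): [12, 2, 25, None, None, 14, 42, None, 22, 37]
In a BST, the LCA of p=12, q=42 is the first node v on the
root-to-leaf path with p <= v <= q (go left if both < v, right if both > v).
Walk from root:
  at 12: 12 <= 12 <= 42, this is the LCA
LCA = 12


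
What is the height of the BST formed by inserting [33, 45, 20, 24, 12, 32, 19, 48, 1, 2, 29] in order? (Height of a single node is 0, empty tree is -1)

Insertion order: [33, 45, 20, 24, 12, 32, 19, 48, 1, 2, 29]
Tree (level-order array): [33, 20, 45, 12, 24, None, 48, 1, 19, None, 32, None, None, None, 2, None, None, 29]
Compute height bottom-up (empty subtree = -1):
  height(2) = 1 + max(-1, -1) = 0
  height(1) = 1 + max(-1, 0) = 1
  height(19) = 1 + max(-1, -1) = 0
  height(12) = 1 + max(1, 0) = 2
  height(29) = 1 + max(-1, -1) = 0
  height(32) = 1 + max(0, -1) = 1
  height(24) = 1 + max(-1, 1) = 2
  height(20) = 1 + max(2, 2) = 3
  height(48) = 1 + max(-1, -1) = 0
  height(45) = 1 + max(-1, 0) = 1
  height(33) = 1 + max(3, 1) = 4
Height = 4


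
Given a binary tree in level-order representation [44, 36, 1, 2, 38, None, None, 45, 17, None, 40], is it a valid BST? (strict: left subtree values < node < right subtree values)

Level-order array: [44, 36, 1, 2, 38, None, None, 45, 17, None, 40]
Validate using subtree bounds (lo, hi): at each node, require lo < value < hi,
then recurse left with hi=value and right with lo=value.
Preorder trace (stopping at first violation):
  at node 44 with bounds (-inf, +inf): OK
  at node 36 with bounds (-inf, 44): OK
  at node 2 with bounds (-inf, 36): OK
  at node 45 with bounds (-inf, 2): VIOLATION
Node 45 violates its bound: not (-inf < 45 < 2).
Result: Not a valid BST


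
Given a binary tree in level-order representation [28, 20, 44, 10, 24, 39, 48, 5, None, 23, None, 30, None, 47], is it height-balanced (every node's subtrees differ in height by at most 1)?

Tree (level-order array): [28, 20, 44, 10, 24, 39, 48, 5, None, 23, None, 30, None, 47]
Definition: a tree is height-balanced if, at every node, |h(left) - h(right)| <= 1 (empty subtree has height -1).
Bottom-up per-node check:
  node 5: h_left=-1, h_right=-1, diff=0 [OK], height=0
  node 10: h_left=0, h_right=-1, diff=1 [OK], height=1
  node 23: h_left=-1, h_right=-1, diff=0 [OK], height=0
  node 24: h_left=0, h_right=-1, diff=1 [OK], height=1
  node 20: h_left=1, h_right=1, diff=0 [OK], height=2
  node 30: h_left=-1, h_right=-1, diff=0 [OK], height=0
  node 39: h_left=0, h_right=-1, diff=1 [OK], height=1
  node 47: h_left=-1, h_right=-1, diff=0 [OK], height=0
  node 48: h_left=0, h_right=-1, diff=1 [OK], height=1
  node 44: h_left=1, h_right=1, diff=0 [OK], height=2
  node 28: h_left=2, h_right=2, diff=0 [OK], height=3
All nodes satisfy the balance condition.
Result: Balanced


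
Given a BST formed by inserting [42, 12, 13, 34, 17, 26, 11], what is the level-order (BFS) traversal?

Tree insertion order: [42, 12, 13, 34, 17, 26, 11]
Tree (level-order array): [42, 12, None, 11, 13, None, None, None, 34, 17, None, None, 26]
BFS from the root, enqueuing left then right child of each popped node:
  queue [42] -> pop 42, enqueue [12], visited so far: [42]
  queue [12] -> pop 12, enqueue [11, 13], visited so far: [42, 12]
  queue [11, 13] -> pop 11, enqueue [none], visited so far: [42, 12, 11]
  queue [13] -> pop 13, enqueue [34], visited so far: [42, 12, 11, 13]
  queue [34] -> pop 34, enqueue [17], visited so far: [42, 12, 11, 13, 34]
  queue [17] -> pop 17, enqueue [26], visited so far: [42, 12, 11, 13, 34, 17]
  queue [26] -> pop 26, enqueue [none], visited so far: [42, 12, 11, 13, 34, 17, 26]
Result: [42, 12, 11, 13, 34, 17, 26]


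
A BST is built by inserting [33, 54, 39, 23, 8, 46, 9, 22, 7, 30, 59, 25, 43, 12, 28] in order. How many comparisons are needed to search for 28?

Search path for 28: 33 -> 23 -> 30 -> 25 -> 28
Found: True
Comparisons: 5


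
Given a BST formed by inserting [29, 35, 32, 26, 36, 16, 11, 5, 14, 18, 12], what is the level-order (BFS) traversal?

Tree insertion order: [29, 35, 32, 26, 36, 16, 11, 5, 14, 18, 12]
Tree (level-order array): [29, 26, 35, 16, None, 32, 36, 11, 18, None, None, None, None, 5, 14, None, None, None, None, 12]
BFS from the root, enqueuing left then right child of each popped node:
  queue [29] -> pop 29, enqueue [26, 35], visited so far: [29]
  queue [26, 35] -> pop 26, enqueue [16], visited so far: [29, 26]
  queue [35, 16] -> pop 35, enqueue [32, 36], visited so far: [29, 26, 35]
  queue [16, 32, 36] -> pop 16, enqueue [11, 18], visited so far: [29, 26, 35, 16]
  queue [32, 36, 11, 18] -> pop 32, enqueue [none], visited so far: [29, 26, 35, 16, 32]
  queue [36, 11, 18] -> pop 36, enqueue [none], visited so far: [29, 26, 35, 16, 32, 36]
  queue [11, 18] -> pop 11, enqueue [5, 14], visited so far: [29, 26, 35, 16, 32, 36, 11]
  queue [18, 5, 14] -> pop 18, enqueue [none], visited so far: [29, 26, 35, 16, 32, 36, 11, 18]
  queue [5, 14] -> pop 5, enqueue [none], visited so far: [29, 26, 35, 16, 32, 36, 11, 18, 5]
  queue [14] -> pop 14, enqueue [12], visited so far: [29, 26, 35, 16, 32, 36, 11, 18, 5, 14]
  queue [12] -> pop 12, enqueue [none], visited so far: [29, 26, 35, 16, 32, 36, 11, 18, 5, 14, 12]
Result: [29, 26, 35, 16, 32, 36, 11, 18, 5, 14, 12]


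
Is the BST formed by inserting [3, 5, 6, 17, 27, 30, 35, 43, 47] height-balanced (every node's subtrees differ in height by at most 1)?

Tree (level-order array): [3, None, 5, None, 6, None, 17, None, 27, None, 30, None, 35, None, 43, None, 47]
Definition: a tree is height-balanced if, at every node, |h(left) - h(right)| <= 1 (empty subtree has height -1).
Bottom-up per-node check:
  node 47: h_left=-1, h_right=-1, diff=0 [OK], height=0
  node 43: h_left=-1, h_right=0, diff=1 [OK], height=1
  node 35: h_left=-1, h_right=1, diff=2 [FAIL (|-1-1|=2 > 1)], height=2
  node 30: h_left=-1, h_right=2, diff=3 [FAIL (|-1-2|=3 > 1)], height=3
  node 27: h_left=-1, h_right=3, diff=4 [FAIL (|-1-3|=4 > 1)], height=4
  node 17: h_left=-1, h_right=4, diff=5 [FAIL (|-1-4|=5 > 1)], height=5
  node 6: h_left=-1, h_right=5, diff=6 [FAIL (|-1-5|=6 > 1)], height=6
  node 5: h_left=-1, h_right=6, diff=7 [FAIL (|-1-6|=7 > 1)], height=7
  node 3: h_left=-1, h_right=7, diff=8 [FAIL (|-1-7|=8 > 1)], height=8
Node 35 violates the condition: |-1 - 1| = 2 > 1.
Result: Not balanced


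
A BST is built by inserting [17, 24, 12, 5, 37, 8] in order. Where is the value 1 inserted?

Starting tree (level order): [17, 12, 24, 5, None, None, 37, None, 8]
Insertion path: 17 -> 12 -> 5
Result: insert 1 as left child of 5
Final tree (level order): [17, 12, 24, 5, None, None, 37, 1, 8]


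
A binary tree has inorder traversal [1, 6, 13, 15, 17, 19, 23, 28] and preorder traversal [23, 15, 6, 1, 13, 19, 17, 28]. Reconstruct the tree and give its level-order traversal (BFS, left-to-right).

Inorder:  [1, 6, 13, 15, 17, 19, 23, 28]
Preorder: [23, 15, 6, 1, 13, 19, 17, 28]
Algorithm: preorder visits root first, so consume preorder in order;
for each root, split the current inorder slice at that value into
left-subtree inorder and right-subtree inorder, then recurse.
Recursive splits:
  root=23; inorder splits into left=[1, 6, 13, 15, 17, 19], right=[28]
  root=15; inorder splits into left=[1, 6, 13], right=[17, 19]
  root=6; inorder splits into left=[1], right=[13]
  root=1; inorder splits into left=[], right=[]
  root=13; inorder splits into left=[], right=[]
  root=19; inorder splits into left=[17], right=[]
  root=17; inorder splits into left=[], right=[]
  root=28; inorder splits into left=[], right=[]
Reconstructed level-order: [23, 15, 28, 6, 19, 1, 13, 17]


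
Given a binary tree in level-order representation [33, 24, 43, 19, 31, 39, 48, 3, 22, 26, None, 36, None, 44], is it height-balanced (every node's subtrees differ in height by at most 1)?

Tree (level-order array): [33, 24, 43, 19, 31, 39, 48, 3, 22, 26, None, 36, None, 44]
Definition: a tree is height-balanced if, at every node, |h(left) - h(right)| <= 1 (empty subtree has height -1).
Bottom-up per-node check:
  node 3: h_left=-1, h_right=-1, diff=0 [OK], height=0
  node 22: h_left=-1, h_right=-1, diff=0 [OK], height=0
  node 19: h_left=0, h_right=0, diff=0 [OK], height=1
  node 26: h_left=-1, h_right=-1, diff=0 [OK], height=0
  node 31: h_left=0, h_right=-1, diff=1 [OK], height=1
  node 24: h_left=1, h_right=1, diff=0 [OK], height=2
  node 36: h_left=-1, h_right=-1, diff=0 [OK], height=0
  node 39: h_left=0, h_right=-1, diff=1 [OK], height=1
  node 44: h_left=-1, h_right=-1, diff=0 [OK], height=0
  node 48: h_left=0, h_right=-1, diff=1 [OK], height=1
  node 43: h_left=1, h_right=1, diff=0 [OK], height=2
  node 33: h_left=2, h_right=2, diff=0 [OK], height=3
All nodes satisfy the balance condition.
Result: Balanced


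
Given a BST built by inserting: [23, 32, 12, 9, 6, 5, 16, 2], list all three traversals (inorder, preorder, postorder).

Tree insertion order: [23, 32, 12, 9, 6, 5, 16, 2]
Tree (level-order array): [23, 12, 32, 9, 16, None, None, 6, None, None, None, 5, None, 2]
Inorder (L, root, R): [2, 5, 6, 9, 12, 16, 23, 32]
Preorder (root, L, R): [23, 12, 9, 6, 5, 2, 16, 32]
Postorder (L, R, root): [2, 5, 6, 9, 16, 12, 32, 23]


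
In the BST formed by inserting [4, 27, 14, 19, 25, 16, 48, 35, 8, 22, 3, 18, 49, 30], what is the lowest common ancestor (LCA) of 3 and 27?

Tree insertion order: [4, 27, 14, 19, 25, 16, 48, 35, 8, 22, 3, 18, 49, 30]
Tree (level-order array): [4, 3, 27, None, None, 14, 48, 8, 19, 35, 49, None, None, 16, 25, 30, None, None, None, None, 18, 22]
In a BST, the LCA of p=3, q=27 is the first node v on the
root-to-leaf path with p <= v <= q (go left if both < v, right if both > v).
Walk from root:
  at 4: 3 <= 4 <= 27, this is the LCA
LCA = 4


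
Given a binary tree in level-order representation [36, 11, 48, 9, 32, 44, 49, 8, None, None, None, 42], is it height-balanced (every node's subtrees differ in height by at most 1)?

Tree (level-order array): [36, 11, 48, 9, 32, 44, 49, 8, None, None, None, 42]
Definition: a tree is height-balanced if, at every node, |h(left) - h(right)| <= 1 (empty subtree has height -1).
Bottom-up per-node check:
  node 8: h_left=-1, h_right=-1, diff=0 [OK], height=0
  node 9: h_left=0, h_right=-1, diff=1 [OK], height=1
  node 32: h_left=-1, h_right=-1, diff=0 [OK], height=0
  node 11: h_left=1, h_right=0, diff=1 [OK], height=2
  node 42: h_left=-1, h_right=-1, diff=0 [OK], height=0
  node 44: h_left=0, h_right=-1, diff=1 [OK], height=1
  node 49: h_left=-1, h_right=-1, diff=0 [OK], height=0
  node 48: h_left=1, h_right=0, diff=1 [OK], height=2
  node 36: h_left=2, h_right=2, diff=0 [OK], height=3
All nodes satisfy the balance condition.
Result: Balanced


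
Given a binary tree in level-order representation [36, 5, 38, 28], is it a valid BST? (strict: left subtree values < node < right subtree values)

Level-order array: [36, 5, 38, 28]
Validate using subtree bounds (lo, hi): at each node, require lo < value < hi,
then recurse left with hi=value and right with lo=value.
Preorder trace (stopping at first violation):
  at node 36 with bounds (-inf, +inf): OK
  at node 5 with bounds (-inf, 36): OK
  at node 28 with bounds (-inf, 5): VIOLATION
Node 28 violates its bound: not (-inf < 28 < 5).
Result: Not a valid BST


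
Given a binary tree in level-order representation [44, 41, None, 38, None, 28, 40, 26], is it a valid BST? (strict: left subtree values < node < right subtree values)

Level-order array: [44, 41, None, 38, None, 28, 40, 26]
Validate using subtree bounds (lo, hi): at each node, require lo < value < hi,
then recurse left with hi=value and right with lo=value.
Preorder trace (stopping at first violation):
  at node 44 with bounds (-inf, +inf): OK
  at node 41 with bounds (-inf, 44): OK
  at node 38 with bounds (-inf, 41): OK
  at node 28 with bounds (-inf, 38): OK
  at node 26 with bounds (-inf, 28): OK
  at node 40 with bounds (38, 41): OK
No violation found at any node.
Result: Valid BST


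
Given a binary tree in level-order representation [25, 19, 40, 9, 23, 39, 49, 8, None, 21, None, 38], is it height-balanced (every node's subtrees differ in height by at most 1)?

Tree (level-order array): [25, 19, 40, 9, 23, 39, 49, 8, None, 21, None, 38]
Definition: a tree is height-balanced if, at every node, |h(left) - h(right)| <= 1 (empty subtree has height -1).
Bottom-up per-node check:
  node 8: h_left=-1, h_right=-1, diff=0 [OK], height=0
  node 9: h_left=0, h_right=-1, diff=1 [OK], height=1
  node 21: h_left=-1, h_right=-1, diff=0 [OK], height=0
  node 23: h_left=0, h_right=-1, diff=1 [OK], height=1
  node 19: h_left=1, h_right=1, diff=0 [OK], height=2
  node 38: h_left=-1, h_right=-1, diff=0 [OK], height=0
  node 39: h_left=0, h_right=-1, diff=1 [OK], height=1
  node 49: h_left=-1, h_right=-1, diff=0 [OK], height=0
  node 40: h_left=1, h_right=0, diff=1 [OK], height=2
  node 25: h_left=2, h_right=2, diff=0 [OK], height=3
All nodes satisfy the balance condition.
Result: Balanced


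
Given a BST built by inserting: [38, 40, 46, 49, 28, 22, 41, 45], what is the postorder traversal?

Tree insertion order: [38, 40, 46, 49, 28, 22, 41, 45]
Tree (level-order array): [38, 28, 40, 22, None, None, 46, None, None, 41, 49, None, 45]
Postorder traversal: [22, 28, 45, 41, 49, 46, 40, 38]


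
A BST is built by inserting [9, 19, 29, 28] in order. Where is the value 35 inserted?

Starting tree (level order): [9, None, 19, None, 29, 28]
Insertion path: 9 -> 19 -> 29
Result: insert 35 as right child of 29
Final tree (level order): [9, None, 19, None, 29, 28, 35]


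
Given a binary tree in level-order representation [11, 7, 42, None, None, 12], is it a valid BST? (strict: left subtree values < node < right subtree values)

Level-order array: [11, 7, 42, None, None, 12]
Validate using subtree bounds (lo, hi): at each node, require lo < value < hi,
then recurse left with hi=value and right with lo=value.
Preorder trace (stopping at first violation):
  at node 11 with bounds (-inf, +inf): OK
  at node 7 with bounds (-inf, 11): OK
  at node 42 with bounds (11, +inf): OK
  at node 12 with bounds (11, 42): OK
No violation found at any node.
Result: Valid BST


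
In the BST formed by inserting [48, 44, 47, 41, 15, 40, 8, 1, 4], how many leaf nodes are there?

Tree built from: [48, 44, 47, 41, 15, 40, 8, 1, 4]
Tree (level-order array): [48, 44, None, 41, 47, 15, None, None, None, 8, 40, 1, None, None, None, None, 4]
Rule: A leaf has 0 children.
Per-node child counts:
  node 48: 1 child(ren)
  node 44: 2 child(ren)
  node 41: 1 child(ren)
  node 15: 2 child(ren)
  node 8: 1 child(ren)
  node 1: 1 child(ren)
  node 4: 0 child(ren)
  node 40: 0 child(ren)
  node 47: 0 child(ren)
Matching nodes: [4, 40, 47]
Count of leaf nodes: 3


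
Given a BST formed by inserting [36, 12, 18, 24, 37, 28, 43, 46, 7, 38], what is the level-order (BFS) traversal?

Tree insertion order: [36, 12, 18, 24, 37, 28, 43, 46, 7, 38]
Tree (level-order array): [36, 12, 37, 7, 18, None, 43, None, None, None, 24, 38, 46, None, 28]
BFS from the root, enqueuing left then right child of each popped node:
  queue [36] -> pop 36, enqueue [12, 37], visited so far: [36]
  queue [12, 37] -> pop 12, enqueue [7, 18], visited so far: [36, 12]
  queue [37, 7, 18] -> pop 37, enqueue [43], visited so far: [36, 12, 37]
  queue [7, 18, 43] -> pop 7, enqueue [none], visited so far: [36, 12, 37, 7]
  queue [18, 43] -> pop 18, enqueue [24], visited so far: [36, 12, 37, 7, 18]
  queue [43, 24] -> pop 43, enqueue [38, 46], visited so far: [36, 12, 37, 7, 18, 43]
  queue [24, 38, 46] -> pop 24, enqueue [28], visited so far: [36, 12, 37, 7, 18, 43, 24]
  queue [38, 46, 28] -> pop 38, enqueue [none], visited so far: [36, 12, 37, 7, 18, 43, 24, 38]
  queue [46, 28] -> pop 46, enqueue [none], visited so far: [36, 12, 37, 7, 18, 43, 24, 38, 46]
  queue [28] -> pop 28, enqueue [none], visited so far: [36, 12, 37, 7, 18, 43, 24, 38, 46, 28]
Result: [36, 12, 37, 7, 18, 43, 24, 38, 46, 28]


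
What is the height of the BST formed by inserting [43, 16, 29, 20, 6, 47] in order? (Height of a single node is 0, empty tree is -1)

Insertion order: [43, 16, 29, 20, 6, 47]
Tree (level-order array): [43, 16, 47, 6, 29, None, None, None, None, 20]
Compute height bottom-up (empty subtree = -1):
  height(6) = 1 + max(-1, -1) = 0
  height(20) = 1 + max(-1, -1) = 0
  height(29) = 1 + max(0, -1) = 1
  height(16) = 1 + max(0, 1) = 2
  height(47) = 1 + max(-1, -1) = 0
  height(43) = 1 + max(2, 0) = 3
Height = 3


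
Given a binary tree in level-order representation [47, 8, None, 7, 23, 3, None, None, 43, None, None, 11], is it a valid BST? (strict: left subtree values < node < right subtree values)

Level-order array: [47, 8, None, 7, 23, 3, None, None, 43, None, None, 11]
Validate using subtree bounds (lo, hi): at each node, require lo < value < hi,
then recurse left with hi=value and right with lo=value.
Preorder trace (stopping at first violation):
  at node 47 with bounds (-inf, +inf): OK
  at node 8 with bounds (-inf, 47): OK
  at node 7 with bounds (-inf, 8): OK
  at node 3 with bounds (-inf, 7): OK
  at node 23 with bounds (8, 47): OK
  at node 43 with bounds (23, 47): OK
  at node 11 with bounds (23, 43): VIOLATION
Node 11 violates its bound: not (23 < 11 < 43).
Result: Not a valid BST


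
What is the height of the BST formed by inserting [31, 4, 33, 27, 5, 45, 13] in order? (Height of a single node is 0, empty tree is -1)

Insertion order: [31, 4, 33, 27, 5, 45, 13]
Tree (level-order array): [31, 4, 33, None, 27, None, 45, 5, None, None, None, None, 13]
Compute height bottom-up (empty subtree = -1):
  height(13) = 1 + max(-1, -1) = 0
  height(5) = 1 + max(-1, 0) = 1
  height(27) = 1 + max(1, -1) = 2
  height(4) = 1 + max(-1, 2) = 3
  height(45) = 1 + max(-1, -1) = 0
  height(33) = 1 + max(-1, 0) = 1
  height(31) = 1 + max(3, 1) = 4
Height = 4


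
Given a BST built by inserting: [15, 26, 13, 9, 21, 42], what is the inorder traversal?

Tree insertion order: [15, 26, 13, 9, 21, 42]
Tree (level-order array): [15, 13, 26, 9, None, 21, 42]
Inorder traversal: [9, 13, 15, 21, 26, 42]


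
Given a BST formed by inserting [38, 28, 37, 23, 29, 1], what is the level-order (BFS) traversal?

Tree insertion order: [38, 28, 37, 23, 29, 1]
Tree (level-order array): [38, 28, None, 23, 37, 1, None, 29]
BFS from the root, enqueuing left then right child of each popped node:
  queue [38] -> pop 38, enqueue [28], visited so far: [38]
  queue [28] -> pop 28, enqueue [23, 37], visited so far: [38, 28]
  queue [23, 37] -> pop 23, enqueue [1], visited so far: [38, 28, 23]
  queue [37, 1] -> pop 37, enqueue [29], visited so far: [38, 28, 23, 37]
  queue [1, 29] -> pop 1, enqueue [none], visited so far: [38, 28, 23, 37, 1]
  queue [29] -> pop 29, enqueue [none], visited so far: [38, 28, 23, 37, 1, 29]
Result: [38, 28, 23, 37, 1, 29]


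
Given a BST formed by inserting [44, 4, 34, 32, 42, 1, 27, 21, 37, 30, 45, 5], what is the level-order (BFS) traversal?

Tree insertion order: [44, 4, 34, 32, 42, 1, 27, 21, 37, 30, 45, 5]
Tree (level-order array): [44, 4, 45, 1, 34, None, None, None, None, 32, 42, 27, None, 37, None, 21, 30, None, None, 5]
BFS from the root, enqueuing left then right child of each popped node:
  queue [44] -> pop 44, enqueue [4, 45], visited so far: [44]
  queue [4, 45] -> pop 4, enqueue [1, 34], visited so far: [44, 4]
  queue [45, 1, 34] -> pop 45, enqueue [none], visited so far: [44, 4, 45]
  queue [1, 34] -> pop 1, enqueue [none], visited so far: [44, 4, 45, 1]
  queue [34] -> pop 34, enqueue [32, 42], visited so far: [44, 4, 45, 1, 34]
  queue [32, 42] -> pop 32, enqueue [27], visited so far: [44, 4, 45, 1, 34, 32]
  queue [42, 27] -> pop 42, enqueue [37], visited so far: [44, 4, 45, 1, 34, 32, 42]
  queue [27, 37] -> pop 27, enqueue [21, 30], visited so far: [44, 4, 45, 1, 34, 32, 42, 27]
  queue [37, 21, 30] -> pop 37, enqueue [none], visited so far: [44, 4, 45, 1, 34, 32, 42, 27, 37]
  queue [21, 30] -> pop 21, enqueue [5], visited so far: [44, 4, 45, 1, 34, 32, 42, 27, 37, 21]
  queue [30, 5] -> pop 30, enqueue [none], visited so far: [44, 4, 45, 1, 34, 32, 42, 27, 37, 21, 30]
  queue [5] -> pop 5, enqueue [none], visited so far: [44, 4, 45, 1, 34, 32, 42, 27, 37, 21, 30, 5]
Result: [44, 4, 45, 1, 34, 32, 42, 27, 37, 21, 30, 5]


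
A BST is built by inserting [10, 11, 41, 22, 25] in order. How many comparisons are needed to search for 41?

Search path for 41: 10 -> 11 -> 41
Found: True
Comparisons: 3


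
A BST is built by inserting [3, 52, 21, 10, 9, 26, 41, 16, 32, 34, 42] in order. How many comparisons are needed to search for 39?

Search path for 39: 3 -> 52 -> 21 -> 26 -> 41 -> 32 -> 34
Found: False
Comparisons: 7


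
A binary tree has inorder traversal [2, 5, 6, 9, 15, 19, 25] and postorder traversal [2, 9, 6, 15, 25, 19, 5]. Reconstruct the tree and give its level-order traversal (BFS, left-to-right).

Inorder:   [2, 5, 6, 9, 15, 19, 25]
Postorder: [2, 9, 6, 15, 25, 19, 5]
Algorithm: postorder visits root last, so walk postorder right-to-left;
each value is the root of the current inorder slice — split it at that
value, recurse on the right subtree first, then the left.
Recursive splits:
  root=5; inorder splits into left=[2], right=[6, 9, 15, 19, 25]
  root=19; inorder splits into left=[6, 9, 15], right=[25]
  root=25; inorder splits into left=[], right=[]
  root=15; inorder splits into left=[6, 9], right=[]
  root=6; inorder splits into left=[], right=[9]
  root=9; inorder splits into left=[], right=[]
  root=2; inorder splits into left=[], right=[]
Reconstructed level-order: [5, 2, 19, 15, 25, 6, 9]


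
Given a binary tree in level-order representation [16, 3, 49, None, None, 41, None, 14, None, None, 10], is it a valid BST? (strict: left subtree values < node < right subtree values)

Level-order array: [16, 3, 49, None, None, 41, None, 14, None, None, 10]
Validate using subtree bounds (lo, hi): at each node, require lo < value < hi,
then recurse left with hi=value and right with lo=value.
Preorder trace (stopping at first violation):
  at node 16 with bounds (-inf, +inf): OK
  at node 3 with bounds (-inf, 16): OK
  at node 49 with bounds (16, +inf): OK
  at node 41 with bounds (16, 49): OK
  at node 14 with bounds (16, 41): VIOLATION
Node 14 violates its bound: not (16 < 14 < 41).
Result: Not a valid BST


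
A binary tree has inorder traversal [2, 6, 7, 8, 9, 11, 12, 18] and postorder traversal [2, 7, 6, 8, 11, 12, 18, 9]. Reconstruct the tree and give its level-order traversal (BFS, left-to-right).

Inorder:   [2, 6, 7, 8, 9, 11, 12, 18]
Postorder: [2, 7, 6, 8, 11, 12, 18, 9]
Algorithm: postorder visits root last, so walk postorder right-to-left;
each value is the root of the current inorder slice — split it at that
value, recurse on the right subtree first, then the left.
Recursive splits:
  root=9; inorder splits into left=[2, 6, 7, 8], right=[11, 12, 18]
  root=18; inorder splits into left=[11, 12], right=[]
  root=12; inorder splits into left=[11], right=[]
  root=11; inorder splits into left=[], right=[]
  root=8; inorder splits into left=[2, 6, 7], right=[]
  root=6; inorder splits into left=[2], right=[7]
  root=7; inorder splits into left=[], right=[]
  root=2; inorder splits into left=[], right=[]
Reconstructed level-order: [9, 8, 18, 6, 12, 2, 7, 11]


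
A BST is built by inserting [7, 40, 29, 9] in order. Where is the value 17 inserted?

Starting tree (level order): [7, None, 40, 29, None, 9]
Insertion path: 7 -> 40 -> 29 -> 9
Result: insert 17 as right child of 9
Final tree (level order): [7, None, 40, 29, None, 9, None, None, 17]


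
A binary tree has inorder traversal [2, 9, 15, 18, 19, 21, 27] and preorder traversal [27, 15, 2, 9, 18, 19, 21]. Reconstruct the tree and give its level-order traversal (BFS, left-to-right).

Inorder:  [2, 9, 15, 18, 19, 21, 27]
Preorder: [27, 15, 2, 9, 18, 19, 21]
Algorithm: preorder visits root first, so consume preorder in order;
for each root, split the current inorder slice at that value into
left-subtree inorder and right-subtree inorder, then recurse.
Recursive splits:
  root=27; inorder splits into left=[2, 9, 15, 18, 19, 21], right=[]
  root=15; inorder splits into left=[2, 9], right=[18, 19, 21]
  root=2; inorder splits into left=[], right=[9]
  root=9; inorder splits into left=[], right=[]
  root=18; inorder splits into left=[], right=[19, 21]
  root=19; inorder splits into left=[], right=[21]
  root=21; inorder splits into left=[], right=[]
Reconstructed level-order: [27, 15, 2, 18, 9, 19, 21]
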